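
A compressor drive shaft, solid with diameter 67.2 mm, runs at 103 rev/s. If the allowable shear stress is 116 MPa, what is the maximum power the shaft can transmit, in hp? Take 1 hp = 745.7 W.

6000 hp

J = πd⁴/32 = π(0.0672)⁴/32 = 2.002×10^-6 m⁴.
T_max = τ_allow·J/r = 1.16×10^8 × 2.002×10^-6 / 0.0336 = 6912 N·m.
ω = 2π·103 = 647.2 rad/s, so P_max = T_max·ω = 4.473×10^6 W.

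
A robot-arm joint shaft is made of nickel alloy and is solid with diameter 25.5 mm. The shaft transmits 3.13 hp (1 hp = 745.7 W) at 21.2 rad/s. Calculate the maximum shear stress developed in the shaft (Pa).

ω = 21.2 rad/s, so T = P/ω = 3.13×745.7 / 21.20 = 110.1 N·m.
J = πd⁴/32 = π(0.0255)⁴/32 = 4.151×10^-8 m⁴.
τ_max = T·r/J = 110.1 × 0.0127 / 4.151×10^-8 = 3.382×10^7 Pa.

3.38e7 Pa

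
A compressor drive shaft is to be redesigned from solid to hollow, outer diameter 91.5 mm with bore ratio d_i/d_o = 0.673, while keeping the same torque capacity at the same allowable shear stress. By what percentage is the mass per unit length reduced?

36.2 %

Equal τ_max and T ⇒ the solid shaft needs d_s³ = d_o³(1−k⁴), so d_s = 91.5·(1−0.673⁴)^(1/3) = 84.76 mm.
Area ratio A_h/A_s = d_o²(1−k²)/d_s² = (1−k²)/(1−k⁴)^(2/3) = 0.6376.
Mass saving = 1 − 0.6376 = 36.2 %.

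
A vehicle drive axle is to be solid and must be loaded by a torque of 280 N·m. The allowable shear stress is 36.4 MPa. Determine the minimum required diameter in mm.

For a solid shaft τ_max = 16T/(πd³), so d = (16T/(π τ_allow))^(1/3) = (16·280.0/(π·3.64×10^7))^(1/3) = 0.03396 m.

34.0 mm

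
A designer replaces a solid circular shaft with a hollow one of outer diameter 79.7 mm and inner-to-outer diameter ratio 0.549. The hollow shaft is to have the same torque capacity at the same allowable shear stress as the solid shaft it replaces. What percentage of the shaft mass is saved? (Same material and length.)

Equal τ_max and T ⇒ the solid shaft needs d_s³ = d_o³(1−k⁴), so d_s = 79.7·(1−0.549⁴)^(1/3) = 77.21 mm.
Area ratio A_h/A_s = d_o²(1−k²)/d_s² = (1−k²)/(1−k⁴)^(2/3) = 0.7444.
Mass saving = 1 − 0.7444 = 25.6 %.

25.6 %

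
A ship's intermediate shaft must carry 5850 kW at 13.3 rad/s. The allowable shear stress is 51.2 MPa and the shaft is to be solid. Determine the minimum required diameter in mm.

ω = 13.3 rad/s, so T = P/ω = 5850×10³ / 13.30 = 439800 N·m.
For a solid shaft τ_max = 16T/(πd³), so d = (16T/(π τ_allow))^(1/3) = (16·439800/(π·5.12×10^7))^(1/3) = 0.3524 m.

352 mm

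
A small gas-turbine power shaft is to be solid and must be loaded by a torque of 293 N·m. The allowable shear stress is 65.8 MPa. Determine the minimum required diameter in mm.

28.3 mm

For a solid shaft τ_max = 16T/(πd³), so d = (16T/(π τ_allow))^(1/3) = (16·293.0/(π·6.58×10^7))^(1/3) = 0.02831 m.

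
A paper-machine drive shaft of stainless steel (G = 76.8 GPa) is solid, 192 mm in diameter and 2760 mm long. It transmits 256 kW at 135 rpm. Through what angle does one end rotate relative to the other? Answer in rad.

0.00488 rad

ω = 2π·135/60 = 14.14 rad/s, so T = P/ω = 256×10³ / 14.14 = 18110 N·m.
J = πd⁴/32 = π(0.192)⁴/32 = 1.334×10^-4 m⁴.
θ = T·L/(G·J) = 18110 × 2.76 / (76.8×10⁹ × 1.334×10^-4) = 4.878×10^-3 rad.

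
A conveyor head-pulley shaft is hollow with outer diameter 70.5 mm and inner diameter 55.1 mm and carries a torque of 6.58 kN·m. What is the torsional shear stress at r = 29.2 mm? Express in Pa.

1.26e8 Pa

J = π(d_o⁴ − d_i⁴)/32 = π(0.0705⁴ − 0.0551⁴)/32 = 1.520×10^-6 m⁴.
Shear stress varies linearly with radius: τ = T·r/J = 6580 × 0.0292 / 1.520×10^-6 = 1.264×10^8 Pa.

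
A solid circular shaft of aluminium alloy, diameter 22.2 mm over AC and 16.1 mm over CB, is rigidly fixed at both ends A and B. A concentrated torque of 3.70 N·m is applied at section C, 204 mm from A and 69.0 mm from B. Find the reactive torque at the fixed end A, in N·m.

Compatibility: T_A·a/J_AC = T_B·b/J_CB with T_A + T_B = T₀.
J_AC = 2.38×10^-8 m⁴, J_CB = 6.60×10^-9 m⁴, so T_A = T₀·(J_AC/a)/((J_AC/a)+(J_CB/b)) = 2.035 N·m, T_B = 1.665 N·m.

2.04 N·m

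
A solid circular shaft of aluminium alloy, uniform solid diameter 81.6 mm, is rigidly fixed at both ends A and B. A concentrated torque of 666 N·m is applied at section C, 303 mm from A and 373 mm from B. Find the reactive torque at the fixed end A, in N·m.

367 N·m

With uniform GJ and both ends fixed, compatibility θ_AC = θ_CB gives T_A·a = T_B·b, together with T_A + T_B = T₀.
T_A = T₀·b/(a+b) = 666.0·373/676.0 = 367.5 N·m; T_B = 298.5 N·m.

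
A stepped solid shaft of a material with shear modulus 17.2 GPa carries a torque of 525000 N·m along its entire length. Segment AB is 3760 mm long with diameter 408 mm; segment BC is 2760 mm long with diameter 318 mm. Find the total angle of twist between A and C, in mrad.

126 mrad

J_AB = π(0.408)⁴/32 = 2.72×10^-3 m⁴; J_BC = π(0.318)⁴/32 = 1.00×10^-3 m⁴.
θ = (T/G)·Σ L_i/J_i = (525000/17.2×10⁹)·(3.76/2.72×10^-3 + 2.76/1.00×10^-3) = 0.1261 rad.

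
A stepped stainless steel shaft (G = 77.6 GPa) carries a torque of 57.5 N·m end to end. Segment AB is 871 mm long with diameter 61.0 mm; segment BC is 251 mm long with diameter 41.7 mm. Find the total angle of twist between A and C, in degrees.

0.0631°

J_AB = π(0.0610)⁴/32 = 1.36×10^-6 m⁴; J_BC = π(0.0417)⁴/32 = 2.97×10^-7 m⁴.
θ = (T/G)·Σ L_i/J_i = (57.50/77.6×10⁹)·(0.871/1.36×10^-6 + 0.251/2.97×10^-7) = 1.101×10^-3 rad.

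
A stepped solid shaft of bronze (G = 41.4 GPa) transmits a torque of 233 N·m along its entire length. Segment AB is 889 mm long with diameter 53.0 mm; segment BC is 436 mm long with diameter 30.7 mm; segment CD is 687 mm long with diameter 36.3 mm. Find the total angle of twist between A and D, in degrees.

3.28°

J_AB = π(0.0530)⁴/32 = 7.75×10^-7 m⁴; J_BC = π(0.0307)⁴/32 = 8.72×10^-8 m⁴; J_CD = π(0.0363)⁴/32 = 1.70×10^-7 m⁴.
θ = (T/G)·Σ L_i/J_i = (233.0/41.4×10⁹)·(0.889/7.75×10^-7 + 0.436/8.72×10^-8 + 0.687/1.70×10^-7) = 0.05728 rad.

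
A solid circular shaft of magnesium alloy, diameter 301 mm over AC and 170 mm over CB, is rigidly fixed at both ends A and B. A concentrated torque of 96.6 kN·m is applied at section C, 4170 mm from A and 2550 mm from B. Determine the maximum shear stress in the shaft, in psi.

Compatibility: T_A·a/J_AC = T_B·b/J_CB with T_A + T_B = T₀.
J_AC = 8.06×10^-4 m⁴, J_CB = 8.20×10^-5 m⁴, so T_A = T₀·(J_AC/a)/((J_AC/a)+(J_CB/b)) = 82820 N·m, T_B = 13780 N·m.
τ in each portion: τ_AC = 1.55×10^7 Pa, τ_CB = 1.43×10^7 Pa; maximum is in AC.
τ_max = T_AC·r/J = 82820·0.150/8.06×10^-4 = 1.547×10^7 Pa.

2240 psi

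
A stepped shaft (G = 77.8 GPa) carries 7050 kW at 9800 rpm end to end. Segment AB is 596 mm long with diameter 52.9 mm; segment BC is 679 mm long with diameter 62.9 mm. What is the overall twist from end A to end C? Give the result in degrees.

6.16°

ω = 2π·9800/60 = 1026 rad/s, so T = P/ω = 7050×10³ / 1026 = 6870 N·m.
J_AB = π(0.0529)⁴/32 = 7.69×10^-7 m⁴; J_BC = π(0.0629)⁴/32 = 1.54×10^-6 m⁴.
θ = (T/G)·Σ L_i/J_i = (6870/77.8×10⁹)·(0.596/7.69×10^-7 + 0.679/1.54×10^-6) = 0.1075 rad.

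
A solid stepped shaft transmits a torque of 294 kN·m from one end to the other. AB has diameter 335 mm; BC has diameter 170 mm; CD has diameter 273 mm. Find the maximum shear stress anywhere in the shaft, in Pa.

3.05e8 Pa

Under the same torque, τ_max = 16T/(πd³) is largest where d is smallest — segment BC (d = 170 mm).
τ_max = 16·294000/(π·(0.170)³) = 3.048×10^8 Pa.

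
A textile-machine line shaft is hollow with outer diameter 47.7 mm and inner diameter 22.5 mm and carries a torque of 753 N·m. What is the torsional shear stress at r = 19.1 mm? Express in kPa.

29800 kPa

J = π(d_o⁴ − d_i⁴)/32 = π(0.0477⁴ − 0.0225⁴)/32 = 4.831×10^-7 m⁴.
Shear stress varies linearly with radius: τ = T·r/J = 753.0 × 0.0191 / 4.831×10^-7 = 2.977×10^7 Pa.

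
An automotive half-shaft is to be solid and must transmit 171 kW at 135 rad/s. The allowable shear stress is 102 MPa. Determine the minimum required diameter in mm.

39.8 mm

ω = 135 rad/s, so T = P/ω = 171×10³ / 135.0 = 1267 N·m.
For a solid shaft τ_max = 16T/(πd³), so d = (16T/(π τ_allow))^(1/3) = (16·1267/(π·1.02×10^8))^(1/3) = 0.03984 m.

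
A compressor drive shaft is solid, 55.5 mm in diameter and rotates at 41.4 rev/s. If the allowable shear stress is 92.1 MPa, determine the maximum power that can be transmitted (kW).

804 kW

J = πd⁴/32 = π(0.0555)⁴/32 = 9.315×10^-7 m⁴.
T_max = τ_allow·J/r = 9.21×10^7 × 9.315×10^-7 / 0.0278 = 3091 N·m.
ω = 2π·41.4 = 260.1 rad/s, so P_max = T_max·ω = 8.042×10^5 W.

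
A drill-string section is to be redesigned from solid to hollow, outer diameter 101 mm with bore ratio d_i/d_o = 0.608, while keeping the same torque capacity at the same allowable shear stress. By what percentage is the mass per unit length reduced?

Equal τ_max and T ⇒ the solid shaft needs d_s³ = d_o³(1−k⁴), so d_s = 101·(1−0.608⁴)^(1/3) = 96.17 mm.
Area ratio A_h/A_s = d_o²(1−k²)/d_s² = (1−k²)/(1−k⁴)^(2/3) = 0.6952.
Mass saving = 1 − 0.6952 = 30.5 %.

30.5 %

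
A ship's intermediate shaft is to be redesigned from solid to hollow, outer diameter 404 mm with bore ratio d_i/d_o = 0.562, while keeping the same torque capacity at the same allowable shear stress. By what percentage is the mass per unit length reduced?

26.6 %

Equal τ_max and T ⇒ the solid shaft needs d_s³ = d_o³(1−k⁴), so d_s = 404·(1−0.562⁴)^(1/3) = 390.1 mm.
Area ratio A_h/A_s = d_o²(1−k²)/d_s² = (1−k²)/(1−k⁴)^(2/3) = 0.7338.
Mass saving = 1 − 0.7338 = 26.6 %.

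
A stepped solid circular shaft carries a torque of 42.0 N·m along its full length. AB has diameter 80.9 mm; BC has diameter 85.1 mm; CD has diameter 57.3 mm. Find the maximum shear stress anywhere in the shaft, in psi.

Under the same torque, τ_max = 16T/(πd³) is largest where d is smallest — segment CD (d = 57.3 mm).
τ_max = 16·42.00/(π·(0.0573)³) = 1.137×10^6 Pa.

165 psi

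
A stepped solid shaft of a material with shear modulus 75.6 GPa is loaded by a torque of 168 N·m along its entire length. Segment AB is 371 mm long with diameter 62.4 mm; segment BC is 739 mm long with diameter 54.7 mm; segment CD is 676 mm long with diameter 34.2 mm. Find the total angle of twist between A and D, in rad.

J_AB = π(0.0624)⁴/32 = 1.49×10^-6 m⁴; J_BC = π(0.0547)⁴/32 = 8.79×10^-7 m⁴; J_CD = π(0.0342)⁴/32 = 1.34×10^-7 m⁴.
θ = (T/G)·Σ L_i/J_i = (168.0/75.6×10⁹)·(0.371/1.49×10^-6 + 0.739/8.79×10^-7 + 0.676/1.34×10^-7) = 0.01361 rad.

0.0136 rad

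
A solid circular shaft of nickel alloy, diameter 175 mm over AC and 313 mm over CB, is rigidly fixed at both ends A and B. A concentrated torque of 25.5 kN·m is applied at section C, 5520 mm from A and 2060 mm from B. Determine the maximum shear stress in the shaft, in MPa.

4.09 MPa

Compatibility: T_A·a/J_AC = T_B·b/J_CB with T_A + T_B = T₀.
J_AC = 9.21×10^-5 m⁴, J_CB = 9.42×10^-4 m⁴, so T_A = T₀·(J_AC/a)/((J_AC/a)+(J_CB/b)) = 897.2 N·m, T_B = 24600 N·m.
τ in each portion: τ_AC = 8.53×10^5 Pa, τ_CB = 4.09×10^6 Pa; maximum is in CB.
τ_max = T_CB·r/J = 24600·0.157/9.42×10^-4 = 4.086×10^6 Pa.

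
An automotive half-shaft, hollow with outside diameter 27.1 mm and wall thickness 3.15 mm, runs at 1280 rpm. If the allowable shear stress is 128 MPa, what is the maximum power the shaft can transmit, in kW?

J = π(d_o⁴ − d_i⁴)/32 = π(0.0271⁴ − 0.0208⁴)/32 = 3.458×10^-8 m⁴.
T_max = τ_allow·J/r = 1.28×10^8 × 3.458×10^-8 / 0.0136 = 326.6 N·m.
ω = 2π·1280/60 = 134.0 rad/s, so P_max = T_max·ω = 4.378×10^4 W.

43.8 kW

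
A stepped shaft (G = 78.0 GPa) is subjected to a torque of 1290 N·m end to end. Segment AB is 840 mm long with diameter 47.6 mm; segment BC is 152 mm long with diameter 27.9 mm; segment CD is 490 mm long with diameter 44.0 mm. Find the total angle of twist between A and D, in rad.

0.0918 rad

J_AB = π(0.0476)⁴/32 = 5.04×10^-7 m⁴; J_BC = π(0.0279)⁴/32 = 5.95×10^-8 m⁴; J_CD = π(0.0440)⁴/32 = 3.68×10^-7 m⁴.
θ = (T/G)·Σ L_i/J_i = (1290/78.0×10⁹)·(0.840/5.04×10^-7 + 0.152/5.95×10^-8 + 0.490/3.68×10^-7) = 0.09185 rad.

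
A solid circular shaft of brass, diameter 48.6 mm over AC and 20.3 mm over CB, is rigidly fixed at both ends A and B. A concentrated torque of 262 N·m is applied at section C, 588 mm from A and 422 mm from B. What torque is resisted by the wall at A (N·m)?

251 N·m

Compatibility: T_A·a/J_AC = T_B·b/J_CB with T_A + T_B = T₀.
J_AC = 5.48×10^-7 m⁴, J_CB = 1.67×10^-8 m⁴, so T_A = T₀·(J_AC/a)/((J_AC/a)+(J_CB/b)) = 251.3 N·m, T_B = 10.66 N·m.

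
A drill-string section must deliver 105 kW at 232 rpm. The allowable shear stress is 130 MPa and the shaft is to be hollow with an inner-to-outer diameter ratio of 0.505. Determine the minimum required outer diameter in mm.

56.6 mm

ω = 2π·232/60 = 24.29 rad/s, so T = P/ω = 105×10³ / 24.29 = 4322 N·m.
For a hollow shaft with d_i/d_o = 0.505: τ_max = 16T/(π d_o³ (1−k⁴)), so d_o = [16T/(π τ_allow (1−k⁴))]^(1/3) = [16·4322/(π·1.30×10^8·0.9350)]^(1/3) = 0.05658 m.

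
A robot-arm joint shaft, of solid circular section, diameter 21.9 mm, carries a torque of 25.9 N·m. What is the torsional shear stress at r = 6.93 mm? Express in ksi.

1.15 ksi

J = πd⁴/32 = π(0.0219)⁴/32 = 2.258×10^-8 m⁴.
Shear stress varies linearly with radius: τ = T·r/J = 25.90 × 0.00693 / 2.258×10^-8 = 7.948×10^6 Pa.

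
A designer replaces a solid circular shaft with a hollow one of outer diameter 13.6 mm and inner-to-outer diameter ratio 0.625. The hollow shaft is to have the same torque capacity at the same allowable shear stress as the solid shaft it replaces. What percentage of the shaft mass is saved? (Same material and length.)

Equal τ_max and T ⇒ the solid shaft needs d_s³ = d_o³(1−k⁴), so d_s = 13.6·(1−0.625⁴)^(1/3) = 12.87 mm.
Area ratio A_h/A_s = d_o²(1−k²)/d_s² = (1−k²)/(1−k⁴)^(2/3) = 0.6805.
Mass saving = 1 − 0.6805 = 32.0 %.

32.0 %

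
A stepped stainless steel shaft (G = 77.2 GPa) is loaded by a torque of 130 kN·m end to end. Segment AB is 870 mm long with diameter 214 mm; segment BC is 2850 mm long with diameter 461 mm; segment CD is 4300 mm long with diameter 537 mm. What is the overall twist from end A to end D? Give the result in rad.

0.00908 rad

J_AB = π(0.214)⁴/32 = 2.06×10^-4 m⁴; J_BC = π(0.461)⁴/32 = 4.43×10^-3 m⁴; J_CD = π(0.537)⁴/32 = 8.16×10^-3 m⁴.
θ = (T/G)·Σ L_i/J_i = (130000/77.2×10⁹)·(0.870/2.06×10^-4 + 2.85/4.43×10^-3 + 4.30/8.16×10^-3) = 9.085×10^-3 rad.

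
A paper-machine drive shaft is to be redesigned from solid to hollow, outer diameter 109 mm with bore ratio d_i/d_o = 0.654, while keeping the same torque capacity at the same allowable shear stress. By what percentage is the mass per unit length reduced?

Equal τ_max and T ⇒ the solid shaft needs d_s³ = d_o³(1−k⁴), so d_s = 109·(1−0.654⁴)^(1/3) = 101.9 mm.
Area ratio A_h/A_s = d_o²(1−k²)/d_s² = (1−k²)/(1−k⁴)^(2/3) = 0.6548.
Mass saving = 1 − 0.6548 = 34.5 %.

34.5 %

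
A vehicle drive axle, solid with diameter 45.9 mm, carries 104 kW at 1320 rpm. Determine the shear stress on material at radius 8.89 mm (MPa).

15.3 MPa

ω = 2π·1320/60 = 138.2 rad/s, so T = P/ω = 104×10³ / 138.2 = 752.4 N·m.
J = πd⁴/32 = π(0.0459)⁴/32 = 4.358×10^-7 m⁴.
Shear stress varies linearly with radius: τ = T·r/J = 752.4 × 0.00889 / 4.358×10^-7 = 1.535×10^7 Pa.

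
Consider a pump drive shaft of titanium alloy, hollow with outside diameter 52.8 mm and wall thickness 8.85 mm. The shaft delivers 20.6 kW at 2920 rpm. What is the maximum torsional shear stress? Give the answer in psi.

420 psi

ω = 2π·2920/60 = 305.8 rad/s, so T = P/ω = 20.6×10³ / 305.8 = 67.37 N·m.
J = π(d_o⁴ − d_i⁴)/32 = π(0.0528⁴ − 0.0351⁴)/32 = 6.140×10^-7 m⁴.
τ_max = T·r/J = 67.37 × 0.0264 / 6.140×10^-7 = 2.897×10^6 Pa.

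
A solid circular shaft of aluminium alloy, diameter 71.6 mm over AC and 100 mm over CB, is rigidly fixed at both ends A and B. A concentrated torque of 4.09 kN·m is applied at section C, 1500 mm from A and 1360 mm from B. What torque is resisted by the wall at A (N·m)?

Compatibility: T_A·a/J_AC = T_B·b/J_CB with T_A + T_B = T₀.
J_AC = 2.58×10^-6 m⁴, J_CB = 9.82×10^-6 m⁴, so T_A = T₀·(J_AC/a)/((J_AC/a)+(J_CB/b)) = 787.0 N·m, T_B = 3303 N·m.

787 N·m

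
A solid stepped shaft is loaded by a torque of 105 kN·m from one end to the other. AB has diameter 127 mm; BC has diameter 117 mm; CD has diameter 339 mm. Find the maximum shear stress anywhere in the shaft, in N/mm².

334 N/mm²

Under the same torque, τ_max = 16T/(πd³) is largest where d is smallest — segment BC (d = 117 mm).
τ_max = 16·105000/(π·(0.117)³) = 3.339×10^8 Pa.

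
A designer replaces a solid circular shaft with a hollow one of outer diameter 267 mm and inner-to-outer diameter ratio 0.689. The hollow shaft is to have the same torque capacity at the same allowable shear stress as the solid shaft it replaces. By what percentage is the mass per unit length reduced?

Equal τ_max and T ⇒ the solid shaft needs d_s³ = d_o³(1−k⁴), so d_s = 267·(1−0.689⁴)^(1/3) = 245.2 mm.
Area ratio A_h/A_s = d_o²(1−k²)/d_s² = (1−k²)/(1−k⁴)^(2/3) = 0.6228.
Mass saving = 1 − 0.6228 = 37.7 %.

37.7 %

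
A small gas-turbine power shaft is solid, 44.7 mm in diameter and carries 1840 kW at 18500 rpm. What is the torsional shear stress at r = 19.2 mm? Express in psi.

ω = 2π·18500/60 = 1937 rad/s, so T = P/ω = 1840×10³ / 1937 = 949.8 N·m.
J = πd⁴/32 = π(0.0447)⁴/32 = 3.919×10^-7 m⁴.
Shear stress varies linearly with radius: τ = T·r/J = 949.8 × 0.0192 / 3.919×10^-7 = 4.653×10^7 Pa.

6750 psi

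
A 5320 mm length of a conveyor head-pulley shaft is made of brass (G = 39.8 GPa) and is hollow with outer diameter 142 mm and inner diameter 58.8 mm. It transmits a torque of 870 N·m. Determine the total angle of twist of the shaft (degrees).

J = π(d_o⁴ − d_i⁴)/32 = π(0.142⁴ − 0.0588⁴)/32 = 3.874×10^-5 m⁴.
θ = T·L/(G·J) = 870.0 × 5.32 / (39.8×10⁹ × 3.874×10^-5) = 3.002×10^-3 rad.

0.172°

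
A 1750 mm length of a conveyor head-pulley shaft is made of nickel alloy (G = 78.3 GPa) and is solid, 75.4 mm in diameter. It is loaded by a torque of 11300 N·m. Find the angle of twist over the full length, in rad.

0.0796 rad

J = πd⁴/32 = π(0.0754)⁴/32 = 3.173×10^-6 m⁴.
θ = T·L/(G·J) = 11300 × 1.75 / (78.3×10⁹ × 3.173×10^-6) = 0.07959 rad.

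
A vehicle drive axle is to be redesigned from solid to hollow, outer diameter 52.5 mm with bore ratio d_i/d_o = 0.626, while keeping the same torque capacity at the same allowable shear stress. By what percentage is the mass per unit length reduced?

32.0 %

Equal τ_max and T ⇒ the solid shaft needs d_s³ = d_o³(1−k⁴), so d_s = 52.5·(1−0.626⁴)^(1/3) = 49.66 mm.
Area ratio A_h/A_s = d_o²(1−k²)/d_s² = (1−k²)/(1−k⁴)^(2/3) = 0.6796.
Mass saving = 1 − 0.6796 = 32.0 %.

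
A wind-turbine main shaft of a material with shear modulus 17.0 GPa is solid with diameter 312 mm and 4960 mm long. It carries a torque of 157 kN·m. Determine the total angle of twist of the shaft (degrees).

2.82°

J = πd⁴/32 = π(0.312)⁴/32 = 9.303×10^-4 m⁴.
θ = T·L/(G·J) = 157000 × 4.96 / (17.0×10⁹ × 9.303×10^-4) = 0.04924 rad.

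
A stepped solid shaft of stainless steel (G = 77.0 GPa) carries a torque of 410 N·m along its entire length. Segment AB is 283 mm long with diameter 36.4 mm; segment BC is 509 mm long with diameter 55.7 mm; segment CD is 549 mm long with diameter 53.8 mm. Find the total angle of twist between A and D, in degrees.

0.869°

J_AB = π(0.0364)⁴/32 = 1.72×10^-7 m⁴; J_BC = π(0.0557)⁴/32 = 9.45×10^-7 m⁴; J_CD = π(0.0538)⁴/32 = 8.22×10^-7 m⁴.
θ = (T/G)·Σ L_i/J_i = (410.0/77.0×10⁹)·(0.283/1.72×10^-7 + 0.509/9.45×10^-7 + 0.549/8.22×10^-7) = 0.01517 rad.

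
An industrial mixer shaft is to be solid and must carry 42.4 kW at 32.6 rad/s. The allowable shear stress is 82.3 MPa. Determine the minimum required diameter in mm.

ω = 32.6 rad/s, so T = P/ω = 42.4×10³ / 32.60 = 1301 N·m.
For a solid shaft τ_max = 16T/(πd³), so d = (16T/(π τ_allow))^(1/3) = (16·1301/(π·8.23×10^7))^(1/3) = 0.04318 m.

43.2 mm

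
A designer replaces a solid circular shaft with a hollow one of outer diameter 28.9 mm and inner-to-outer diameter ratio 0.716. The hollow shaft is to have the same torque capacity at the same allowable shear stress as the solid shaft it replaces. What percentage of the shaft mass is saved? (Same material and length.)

Equal τ_max and T ⇒ the solid shaft needs d_s³ = d_o³(1−k⁴), so d_s = 28.9·(1−0.716⁴)^(1/3) = 26.11 mm.
Area ratio A_h/A_s = d_o²(1−k²)/d_s² = (1−k²)/(1−k⁴)^(2/3) = 0.5972.
Mass saving = 1 − 0.5972 = 40.3 %.

40.3 %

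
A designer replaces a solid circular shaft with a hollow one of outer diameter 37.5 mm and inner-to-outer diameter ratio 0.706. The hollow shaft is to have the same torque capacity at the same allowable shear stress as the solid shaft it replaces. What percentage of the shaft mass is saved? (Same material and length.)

Equal τ_max and T ⇒ the solid shaft needs d_s³ = d_o³(1−k⁴), so d_s = 37.5·(1−0.706⁴)^(1/3) = 34.09 mm.
Area ratio A_h/A_s = d_o²(1−k²)/d_s² = (1−k²)/(1−k⁴)^(2/3) = 0.6068.
Mass saving = 1 − 0.6068 = 39.3 %.

39.3 %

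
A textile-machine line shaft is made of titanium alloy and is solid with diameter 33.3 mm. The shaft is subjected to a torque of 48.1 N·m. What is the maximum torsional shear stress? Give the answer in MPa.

J = πd⁴/32 = π(0.0333)⁴/32 = 1.207×10^-7 m⁴.
τ_max = T·r/J = 48.10 × 0.0166 / 1.207×10^-7 = 6.634×10^6 Pa.

6.63 MPa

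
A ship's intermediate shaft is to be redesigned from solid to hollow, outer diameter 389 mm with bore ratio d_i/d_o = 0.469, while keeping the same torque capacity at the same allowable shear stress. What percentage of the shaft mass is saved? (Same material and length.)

19.4 %

Equal τ_max and T ⇒ the solid shaft needs d_s³ = d_o³(1−k⁴), so d_s = 389·(1−0.469⁴)^(1/3) = 382.6 mm.
Area ratio A_h/A_s = d_o²(1−k²)/d_s² = (1−k²)/(1−k⁴)^(2/3) = 0.8063.
Mass saving = 1 − 0.8063 = 19.4 %.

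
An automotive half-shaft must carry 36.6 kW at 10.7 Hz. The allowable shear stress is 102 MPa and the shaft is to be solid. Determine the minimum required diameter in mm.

30.1 mm

ω = 2π·10.7 = 67.23 rad/s, so T = P/ω = 36.6×10³ / 67.23 = 544.4 N·m.
For a solid shaft τ_max = 16T/(πd³), so d = (16T/(π τ_allow))^(1/3) = (16·544.4/(π·1.02×10^8))^(1/3) = 0.03007 m.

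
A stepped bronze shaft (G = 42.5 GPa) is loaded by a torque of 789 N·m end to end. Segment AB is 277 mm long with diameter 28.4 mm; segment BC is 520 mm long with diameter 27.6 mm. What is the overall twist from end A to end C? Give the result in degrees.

J_AB = π(0.0284)⁴/32 = 6.39×10^-8 m⁴; J_BC = π(0.0276)⁴/32 = 5.70×10^-8 m⁴.
θ = (T/G)·Σ L_i/J_i = (789.0/42.5×10⁹)·(0.277/6.39×10^-8 + 0.520/5.70×10^-8) = 0.2500 rad.

14.3°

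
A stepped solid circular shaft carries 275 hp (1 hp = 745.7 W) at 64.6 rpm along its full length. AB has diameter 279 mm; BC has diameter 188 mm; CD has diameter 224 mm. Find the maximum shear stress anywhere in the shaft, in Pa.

ω = 2π·64.6/60 = 6.765 rad/s, so T = P/ω = 275×745.7 / 6.765 = 30310 N·m.
Under the same torque, τ_max = 16T/(πd³) is largest where d is smallest — segment BC (d = 188 mm).
τ_max = 16·30310/(π·(0.188)³) = 2.323×10^7 Pa.

2.32e7 Pa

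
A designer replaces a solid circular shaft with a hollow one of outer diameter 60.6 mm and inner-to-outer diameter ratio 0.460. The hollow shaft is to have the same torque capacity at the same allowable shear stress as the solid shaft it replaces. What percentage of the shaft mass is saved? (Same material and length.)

18.7 %

Equal τ_max and T ⇒ the solid shaft needs d_s³ = d_o³(1−k⁴), so d_s = 60.6·(1−0.460⁴)^(1/3) = 59.68 mm.
Area ratio A_h/A_s = d_o²(1−k²)/d_s² = (1−k²)/(1−k⁴)^(2/3) = 0.8128.
Mass saving = 1 − 0.8128 = 18.7 %.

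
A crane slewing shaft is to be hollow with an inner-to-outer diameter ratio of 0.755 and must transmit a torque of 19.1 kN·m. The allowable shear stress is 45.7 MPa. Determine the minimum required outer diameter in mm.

147 mm

For a hollow shaft with d_i/d_o = 0.755: τ_max = 16T/(π d_o³ (1−k⁴)), so d_o = [16T/(π τ_allow (1−k⁴))]^(1/3) = [16·19100/(π·4.57×10^7·0.6751)]^(1/3) = 0.1466 m.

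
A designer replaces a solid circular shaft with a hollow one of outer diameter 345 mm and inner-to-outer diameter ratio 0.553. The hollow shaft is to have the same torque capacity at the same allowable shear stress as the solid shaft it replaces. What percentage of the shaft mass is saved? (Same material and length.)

Equal τ_max and T ⇒ the solid shaft needs d_s³ = d_o³(1−k⁴), so d_s = 345·(1−0.553⁴)^(1/3) = 333.9 mm.
Area ratio A_h/A_s = d_o²(1−k²)/d_s² = (1−k²)/(1−k⁴)^(2/3) = 0.7412.
Mass saving = 1 − 0.7412 = 25.9 %.

25.9 %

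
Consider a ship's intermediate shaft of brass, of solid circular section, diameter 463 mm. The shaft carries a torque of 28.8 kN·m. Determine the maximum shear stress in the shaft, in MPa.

J = πd⁴/32 = π(0.463)⁴/32 = 4.512×10^-3 m⁴.
τ_max = T·r/J = 28800 × 0.232 / 4.512×10^-3 = 1.478×10^6 Pa.

1.48 MPa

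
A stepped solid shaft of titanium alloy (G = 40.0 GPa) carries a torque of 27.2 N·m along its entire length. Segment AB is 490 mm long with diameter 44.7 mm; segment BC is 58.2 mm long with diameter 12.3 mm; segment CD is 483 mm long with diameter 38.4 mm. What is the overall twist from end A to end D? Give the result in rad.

J_AB = π(0.0447)⁴/32 = 3.92×10^-7 m⁴; J_BC = π(0.0123)⁴/32 = 2.25×10^-9 m⁴; J_CD = π(0.0384)⁴/32 = 2.13×10^-7 m⁴.
θ = (T/G)·Σ L_i/J_i = (27.20/40.0×10⁹)·(0.490/3.92×10^-7 + 0.0582/2.25×10^-9 + 0.483/2.13×10^-7) = 0.02000 rad.

0.0200 rad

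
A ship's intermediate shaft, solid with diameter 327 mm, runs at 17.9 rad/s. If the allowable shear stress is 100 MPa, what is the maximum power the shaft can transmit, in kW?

J = πd⁴/32 = π(0.327)⁴/32 = 1.123×10^-3 m⁴.
T_max = τ_allow·J/r = 1.00×10^8 × 1.123×10^-3 / 0.164 = 686600 N·m.
ω = 17.9 rad/s, so P_max = T_max·ω = 1.229×10^7 W.

12300 kW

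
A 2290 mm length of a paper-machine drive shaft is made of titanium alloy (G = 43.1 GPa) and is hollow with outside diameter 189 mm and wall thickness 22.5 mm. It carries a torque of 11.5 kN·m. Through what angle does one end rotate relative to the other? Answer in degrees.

J = π(d_o⁴ − d_i⁴)/32 = π(0.189⁴ − 0.144⁴)/32 = 8.306×10^-5 m⁴.
θ = T·L/(G·J) = 11500 × 2.29 / (43.1×10⁹ × 8.306×10^-5) = 7.357×10^-3 rad.

0.422°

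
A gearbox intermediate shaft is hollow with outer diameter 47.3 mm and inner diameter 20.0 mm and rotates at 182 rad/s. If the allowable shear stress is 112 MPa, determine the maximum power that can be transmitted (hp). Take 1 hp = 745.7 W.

J = π(d_o⁴ − d_i⁴)/32 = π(0.0473⁴ − 0.0200⁴)/32 = 4.757×10^-7 m⁴.
T_max = τ_allow·J/r = 1.12×10^8 × 4.757×10^-7 / 0.0236 = 2253 N·m.
ω = 182 rad/s, so P_max = T_max·ω = 4.100×10^5 W.

550 hp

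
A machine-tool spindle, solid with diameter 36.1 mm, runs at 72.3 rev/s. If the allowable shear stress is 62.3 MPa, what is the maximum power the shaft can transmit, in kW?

J = πd⁴/32 = π(0.0361)⁴/32 = 1.667×10^-7 m⁴.
T_max = τ_allow·J/r = 6.23×10^7 × 1.667×10^-7 / 0.0181 = 575.5 N·m.
ω = 2π·72.3 = 454.3 rad/s, so P_max = T_max·ω = 2.614×10^5 W.

261 kW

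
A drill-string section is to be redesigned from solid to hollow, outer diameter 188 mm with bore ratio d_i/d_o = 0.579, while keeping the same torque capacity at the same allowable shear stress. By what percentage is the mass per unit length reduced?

Equal τ_max and T ⇒ the solid shaft needs d_s³ = d_o³(1−k⁴), so d_s = 188·(1−0.579⁴)^(1/3) = 180.7 mm.
Area ratio A_h/A_s = d_o²(1−k²)/d_s² = (1−k²)/(1−k⁴)^(2/3) = 0.7197.
Mass saving = 1 − 0.7197 = 28.0 %.

28.0 %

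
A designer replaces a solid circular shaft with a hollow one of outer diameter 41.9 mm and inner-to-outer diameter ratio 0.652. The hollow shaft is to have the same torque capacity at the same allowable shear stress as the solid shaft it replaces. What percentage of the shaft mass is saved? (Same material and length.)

34.3 %

Equal τ_max and T ⇒ the solid shaft needs d_s³ = d_o³(1−k⁴), so d_s = 41.9·(1−0.652⁴)^(1/3) = 39.21 mm.
Area ratio A_h/A_s = d_o²(1−k²)/d_s² = (1−k²)/(1−k⁴)^(2/3) = 0.6566.
Mass saving = 1 − 0.6566 = 34.3 %.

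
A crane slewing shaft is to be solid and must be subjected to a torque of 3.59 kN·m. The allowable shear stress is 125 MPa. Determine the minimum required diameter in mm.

52.7 mm

For a solid shaft τ_max = 16T/(πd³), so d = (16T/(π τ_allow))^(1/3) = (16·3590/(π·1.25×10^8))^(1/3) = 0.05269 m.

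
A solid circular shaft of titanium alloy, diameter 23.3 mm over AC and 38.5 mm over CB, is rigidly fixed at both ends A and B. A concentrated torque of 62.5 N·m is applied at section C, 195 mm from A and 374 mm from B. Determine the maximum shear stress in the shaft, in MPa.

5.15 MPa

Compatibility: T_A·a/J_AC = T_B·b/J_CB with T_A + T_B = T₀.
J_AC = 2.89×10^-8 m⁴, J_CB = 2.16×10^-7 m⁴, so T_A = T₀·(J_AC/a)/((J_AC/a)+(J_CB/b)) = 12.79 N·m, T_B = 49.71 N·m.
τ in each portion: τ_AC = 5.15×10^6 Pa, τ_CB = 4.44×10^6 Pa; maximum is in AC.
τ_max = T_AC·r/J = 12.79·0.0117/2.89×10^-8 = 5.150×10^6 Pa.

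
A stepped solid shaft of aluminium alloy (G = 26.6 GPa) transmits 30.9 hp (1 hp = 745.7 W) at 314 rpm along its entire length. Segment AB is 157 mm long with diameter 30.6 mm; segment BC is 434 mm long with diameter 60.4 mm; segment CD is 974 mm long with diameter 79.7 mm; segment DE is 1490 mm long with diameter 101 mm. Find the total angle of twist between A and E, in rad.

0.0671 rad

ω = 2π·314/60 = 32.88 rad/s, so T = P/ω = 30.9×745.7 / 32.88 = 700.8 N·m.
J_AB = π(0.0306)⁴/32 = 8.61×10^-8 m⁴; J_BC = π(0.0604)⁴/32 = 1.31×10^-6 m⁴; J_CD = π(0.0797)⁴/32 = 3.96×10^-6 m⁴; J_DE = π(0.101)⁴/32 = 1.02×10^-5 m⁴.
θ = (T/G)·Σ L_i/J_i = (700.8/26.6×10⁹)·(0.157/8.61×10^-8 + 0.434/1.31×10^-6 + 0.974/3.96×10^-6 + 1.49/1.02×10^-5) = 0.06712 rad.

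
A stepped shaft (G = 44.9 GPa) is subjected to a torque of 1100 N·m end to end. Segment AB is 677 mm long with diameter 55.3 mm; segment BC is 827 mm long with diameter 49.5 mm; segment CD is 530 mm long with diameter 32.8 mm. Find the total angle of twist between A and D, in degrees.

J_AB = π(0.0553)⁴/32 = 9.18×10^-7 m⁴; J_BC = π(0.0495)⁴/32 = 5.89×10^-7 m⁴; J_CD = π(0.0328)⁴/32 = 1.14×10^-7 m⁴.
θ = (T/G)·Σ L_i/J_i = (1100/44.9×10⁹)·(0.677/9.18×10^-7 + 0.827/5.89×10^-7 + 0.530/1.14×10^-7) = 0.1667 rad.

9.55°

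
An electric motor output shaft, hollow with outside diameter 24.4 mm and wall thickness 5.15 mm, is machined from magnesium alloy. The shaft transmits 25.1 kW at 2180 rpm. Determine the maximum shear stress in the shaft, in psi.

ω = 2π·2180/60 = 228.3 rad/s, so T = P/ω = 25.1×10³ / 228.3 = 109.9 N·m.
J = π(d_o⁴ − d_i⁴)/32 = π(0.0244⁴ − 0.0141⁴)/32 = 3.092×10^-8 m⁴.
τ_max = T·r/J = 109.9 × 0.0122 / 3.092×10^-8 = 4.338×10^7 Pa.

6290 psi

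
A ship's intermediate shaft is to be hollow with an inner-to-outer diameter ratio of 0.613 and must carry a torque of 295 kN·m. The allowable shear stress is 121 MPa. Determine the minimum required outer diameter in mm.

For a hollow shaft with d_i/d_o = 0.613: τ_max = 16T/(π d_o³ (1−k⁴)), so d_o = [16T/(π τ_allow (1−k⁴))]^(1/3) = [16·295000/(π·1.21×10^8·0.8588)]^(1/3) = 0.2436 m.

244 mm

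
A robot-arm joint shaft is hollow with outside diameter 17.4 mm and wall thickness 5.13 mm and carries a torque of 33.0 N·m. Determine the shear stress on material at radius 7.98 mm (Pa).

J = π(d_o⁴ − d_i⁴)/32 = π(0.0174⁴ − 0.00714⁴)/32 = 8.744×10^-9 m⁴.
Shear stress varies linearly with radius: τ = T·r/J = 33.00 × 0.00798 / 8.744×10^-9 = 3.012×10^7 Pa.

3.01e7 Pa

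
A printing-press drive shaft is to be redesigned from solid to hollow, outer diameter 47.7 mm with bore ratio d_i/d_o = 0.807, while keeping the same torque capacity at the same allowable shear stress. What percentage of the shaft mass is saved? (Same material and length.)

Equal τ_max and T ⇒ the solid shaft needs d_s³ = d_o³(1−k⁴), so d_s = 47.7·(1−0.807⁴)^(1/3) = 39.69 mm.
Area ratio A_h/A_s = d_o²(1−k²)/d_s² = (1−k²)/(1−k⁴)^(2/3) = 0.5038.
Mass saving = 1 − 0.5038 = 49.6 %.

49.6 %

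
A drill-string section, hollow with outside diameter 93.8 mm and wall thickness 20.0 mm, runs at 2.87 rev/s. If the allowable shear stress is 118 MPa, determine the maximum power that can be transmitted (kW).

J = π(d_o⁴ − d_i⁴)/32 = π(0.0938⁴ − 0.0538⁴)/32 = 6.777×10^-6 m⁴.
T_max = τ_allow·J/r = 1.18×10^8 × 6.777×10^-6 / 0.0469 = 17050 N·m.
ω = 2π·2.87 = 18.03 rad/s, so P_max = T_max·ω = 3.075×10^5 W.

307 kW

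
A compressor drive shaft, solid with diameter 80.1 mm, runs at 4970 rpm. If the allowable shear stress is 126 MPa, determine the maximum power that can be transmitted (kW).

6620 kW

J = πd⁴/32 = π(0.0801)⁴/32 = 4.041×10^-6 m⁴.
T_max = τ_allow·J/r = 1.26×10^8 × 4.041×10^-6 / 0.0400 = 12710 N·m.
ω = 2π·4970/60 = 520.5 rad/s, so P_max = T_max·ω = 6.617×10^6 W.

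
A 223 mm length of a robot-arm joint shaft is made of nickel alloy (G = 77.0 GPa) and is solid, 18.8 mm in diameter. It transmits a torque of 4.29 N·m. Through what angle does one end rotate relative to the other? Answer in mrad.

1.01 mrad

J = πd⁴/32 = π(0.0188)⁴/32 = 1.226×10^-8 m⁴.
θ = T·L/(G·J) = 4.290 × 0.223 / (77.0×10⁹ × 1.226×10^-8) = 1.013×10^-3 rad.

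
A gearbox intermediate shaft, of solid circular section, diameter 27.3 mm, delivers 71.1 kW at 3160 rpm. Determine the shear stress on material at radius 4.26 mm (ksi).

2.43 ksi

ω = 2π·3160/60 = 330.9 rad/s, so T = P/ω = 71.1×10³ / 330.9 = 214.9 N·m.
J = πd⁴/32 = π(0.0273)⁴/32 = 5.453×10^-8 m⁴.
Shear stress varies linearly with radius: τ = T·r/J = 214.9 × 0.00426 / 5.453×10^-8 = 1.678×10^7 Pa.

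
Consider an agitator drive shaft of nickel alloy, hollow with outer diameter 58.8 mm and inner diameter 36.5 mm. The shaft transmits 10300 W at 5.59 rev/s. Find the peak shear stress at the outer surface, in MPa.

ω = 2π·5.59 = 35.12 rad/s, so T = P/ω = 10300 / 35.12 = 293.3 N·m.
J = π(d_o⁴ − d_i⁴)/32 = π(0.0588⁴ − 0.0365⁴)/32 = 9.993×10^-7 m⁴.
τ_max = T·r/J = 293.3 × 0.0294 / 9.993×10^-7 = 8.628×10^6 Pa.

8.63 MPa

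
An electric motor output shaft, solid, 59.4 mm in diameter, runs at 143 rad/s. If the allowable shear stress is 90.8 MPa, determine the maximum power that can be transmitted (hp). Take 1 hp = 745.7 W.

J = πd⁴/32 = π(0.0594)⁴/32 = 1.222×10^-6 m⁴.
T_max = τ_allow·J/r = 9.08×10^7 × 1.222×10^-6 / 0.0297 = 3737 N·m.
ω = 143 rad/s, so P_max = T_max·ω = 5.343×10^5 W.

717 hp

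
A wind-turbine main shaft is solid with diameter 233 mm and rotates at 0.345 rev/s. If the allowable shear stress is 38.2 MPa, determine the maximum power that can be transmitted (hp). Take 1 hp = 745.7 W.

276 hp

J = πd⁴/32 = π(0.233)⁴/32 = 2.894×10^-4 m⁴.
T_max = τ_allow·J/r = 3.82×10^7 × 2.894×10^-4 / 0.117 = 94880 N·m.
ω = 2π·0.345 = 2.168 rad/s, so P_max = T_max·ω = 2.057×10^5 W.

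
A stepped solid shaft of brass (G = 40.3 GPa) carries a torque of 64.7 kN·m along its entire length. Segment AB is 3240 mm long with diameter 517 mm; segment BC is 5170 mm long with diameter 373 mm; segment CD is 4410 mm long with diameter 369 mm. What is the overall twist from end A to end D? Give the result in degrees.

J_AB = π(0.517)⁴/32 = 7.01×10^-3 m⁴; J_BC = π(0.373)⁴/32 = 1.90×10^-3 m⁴; J_CD = π(0.369)⁴/32 = 1.82×10^-3 m⁴.
θ = (T/G)·Σ L_i/J_i = (64700/40.3×10⁹)·(3.24/7.01×10^-3 + 5.17/1.90×10^-3 + 4.41/1.82×10^-3) = 8.999×10^-3 rad.

0.516°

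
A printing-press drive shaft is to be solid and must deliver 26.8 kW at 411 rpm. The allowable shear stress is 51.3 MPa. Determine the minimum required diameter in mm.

ω = 2π·411/60 = 43.04 rad/s, so T = P/ω = 26.8×10³ / 43.04 = 622.7 N·m.
For a solid shaft τ_max = 16T/(πd³), so d = (16T/(π τ_allow))^(1/3) = (16·622.7/(π·5.13×10^7))^(1/3) = 0.03954 m.

39.5 mm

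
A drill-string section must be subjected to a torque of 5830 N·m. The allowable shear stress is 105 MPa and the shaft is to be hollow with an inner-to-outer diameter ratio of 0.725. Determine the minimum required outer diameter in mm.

73.1 mm

For a hollow shaft with d_i/d_o = 0.725: τ_max = 16T/(π d_o³ (1−k⁴)), so d_o = [16T/(π τ_allow (1−k⁴))]^(1/3) = [16·5830/(π·1.05×10^8·0.7237)]^(1/3) = 0.07311 m.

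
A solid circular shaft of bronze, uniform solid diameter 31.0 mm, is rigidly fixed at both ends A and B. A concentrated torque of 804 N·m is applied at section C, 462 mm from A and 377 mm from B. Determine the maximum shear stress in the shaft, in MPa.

75.7 MPa

With uniform GJ and both ends fixed, compatibility θ_AC = θ_CB gives T_A·a = T_B·b, together with T_A + T_B = T₀.
T_A = T₀·b/(a+b) = 804.0·377/839.0 = 361.3 N·m; T_B = 442.7 N·m.
τ in each portion: τ_AC = 6.18×10^7 Pa, τ_CB = 7.57×10^7 Pa; maximum is in CB.
τ_max = T_CB·r/J = 442.7·0.0155/9.07×10^-8 = 7.569×10^7 Pa.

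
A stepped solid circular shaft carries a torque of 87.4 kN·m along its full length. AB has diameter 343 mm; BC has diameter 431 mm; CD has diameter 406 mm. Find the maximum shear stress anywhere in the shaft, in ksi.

1.60 ksi

Under the same torque, τ_max = 16T/(πd³) is largest where d is smallest — segment AB (d = 343 mm).
τ_max = 16·87400/(π·(0.343)³) = 1.103×10^7 Pa.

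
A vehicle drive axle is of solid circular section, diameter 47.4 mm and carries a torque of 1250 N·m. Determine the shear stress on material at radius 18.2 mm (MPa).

J = πd⁴/32 = π(0.0474)⁴/32 = 4.956×10^-7 m⁴.
Shear stress varies linearly with radius: τ = T·r/J = 1250 × 0.0182 / 4.956×10^-7 = 4.591×10^7 Pa.

45.9 MPa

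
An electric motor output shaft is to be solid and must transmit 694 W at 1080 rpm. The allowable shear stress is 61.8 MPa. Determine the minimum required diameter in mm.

ω = 2π·1080/60 = 113.1 rad/s, so T = P/ω = 694 / 113.1 = 6.136 N·m.
For a solid shaft τ_max = 16T/(πd³), so d = (16T/(π τ_allow))^(1/3) = (16·6.136/(π·6.18×10^7))^(1/3) = 0.007967 m.

7.97 mm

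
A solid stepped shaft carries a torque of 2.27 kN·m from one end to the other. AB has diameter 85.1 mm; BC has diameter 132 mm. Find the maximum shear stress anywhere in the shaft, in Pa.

1.88e7 Pa

Under the same torque, τ_max = 16T/(πd³) is largest where d is smallest — segment AB (d = 85.1 mm).
τ_max = 16·2270/(π·(0.0851)³) = 1.876×10^7 Pa.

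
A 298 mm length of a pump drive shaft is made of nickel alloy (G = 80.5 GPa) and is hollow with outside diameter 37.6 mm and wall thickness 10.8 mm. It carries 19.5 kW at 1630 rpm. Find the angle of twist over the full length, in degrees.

ω = 2π·1630/60 = 170.7 rad/s, so T = P/ω = 19.5×10³ / 170.7 = 114.2 N·m.
J = π(d_o⁴ − d_i⁴)/32 = π(0.0376⁴ − 0.0160⁴)/32 = 1.898×10^-7 m⁴.
θ = T·L/(G·J) = 114.2 × 0.298 / (80.5×10⁹ × 1.898×10^-7) = 2.228×10^-3 rad.

0.128°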